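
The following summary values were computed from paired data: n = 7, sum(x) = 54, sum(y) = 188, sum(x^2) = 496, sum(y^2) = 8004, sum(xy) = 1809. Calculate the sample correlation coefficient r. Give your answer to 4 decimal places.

Numerator: nΣxy − (Σx)(Σy) = 7·1809 − (54)(188) = 2511
Denominator: √[(nΣx²−(Σx)²)(nΣy²−(Σy)²)]
  nΣx²−(Σx)² = 7·496 − 2916 = 556;  nΣy²−(Σy)² = 7·8004 − 35344 = 20684
  √(556·20684) = √11500304 = 3391.2098
r = 2511 / 3391.2098 = 0.7404

0.7404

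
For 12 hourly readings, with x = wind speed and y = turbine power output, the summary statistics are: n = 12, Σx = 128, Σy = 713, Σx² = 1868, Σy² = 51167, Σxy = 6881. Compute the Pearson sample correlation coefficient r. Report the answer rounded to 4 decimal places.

-0.3443

Numerator: nΣxy − (Σx)(Σy) = 12·6881 − (128)(713) = -8692
Denominator: √[(nΣx²−(Σx)²)(nΣy²−(Σy)²)]
  nΣx²−(Σx)² = 12·1868 − 16384 = 6032;  nΣy²−(Σy)² = 12·51167 − 508369 = 105635
  √(6032·105635) = √637190320 = 25242.6290
r = -8692 / 25242.6290 = -0.3443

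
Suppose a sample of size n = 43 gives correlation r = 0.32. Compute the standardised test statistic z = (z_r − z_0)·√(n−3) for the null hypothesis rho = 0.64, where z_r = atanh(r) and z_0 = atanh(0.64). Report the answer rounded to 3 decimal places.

-2.698

z_r = atanh(0.32) = 0.331647,  z_0 = atanh(0.64) = 0.758174
SE = 1/√(n−3) = 1/√40 = 0.158114
z = (z_r − z_0)/SE = (0.331647 − 0.758174) / 0.158114 = -0.426527 / 0.158114 = -2.698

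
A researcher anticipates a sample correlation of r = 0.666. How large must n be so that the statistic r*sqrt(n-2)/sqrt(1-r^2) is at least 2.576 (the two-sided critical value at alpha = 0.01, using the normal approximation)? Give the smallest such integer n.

11

Need r·√(n−2)/√(1−r²) ≥ 2.576
√(n−2) ≥ 2.576·√(1−0.443556) / 0.666 = 2.576·0.745952 / 0.666 = 2.8852
n−2 ≥ 8.3244  ⇒  n ≥ 10.3244
Smallest integer n = 11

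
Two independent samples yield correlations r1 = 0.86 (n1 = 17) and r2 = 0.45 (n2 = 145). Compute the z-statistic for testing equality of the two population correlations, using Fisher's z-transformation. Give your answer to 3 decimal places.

Fisher z-transforms: z1 = atanh(0.86) = 1.293345, z2 = atanh(0.45) = 0.484700; difference d = 0.808645
Var(d) = 1/14 + 1/142 = 0.0714286 + 0.0070423 = 0.0784709
z = d/√Var(d) = 0.808645 / √0.0784709 = 0.808645 / 0.280127 = 2.887

2.887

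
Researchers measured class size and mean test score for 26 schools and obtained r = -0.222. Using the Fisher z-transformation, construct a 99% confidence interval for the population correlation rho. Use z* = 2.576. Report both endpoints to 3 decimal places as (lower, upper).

(-0.643, 0.302)

z_r = atanh(-0.222) = -0.225759;  SE = 1/√(n−3) = 1/√23 = 0.208514
z-limits: -0.225759 ± 2.576·0.208514 = -0.225759 ± 0.537132 = [-0.762891, 0.311373]
ρ-limits: (tanh -0.762891, tanh 0.311373) = (-0.643, 0.302)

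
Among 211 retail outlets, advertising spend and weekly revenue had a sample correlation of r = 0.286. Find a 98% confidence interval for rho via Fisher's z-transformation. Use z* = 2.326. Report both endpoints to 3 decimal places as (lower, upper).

(0.132, 0.426)

Fisher z: z_r = atanh(r) = ½·ln((1+0.286)/(1−0.286)) = 0.294204
SE(z) = 1/√(n−3) = 1/√208 = 0.069338
98% ⇒ z* = 2.326; margin = 2.326·0.069338 = 0.161280
CI on z-scale: (0.132924, 0.455484)
Back-transform: tanh(0.132924) = 0.132147, tanh(0.455484) = 0.426396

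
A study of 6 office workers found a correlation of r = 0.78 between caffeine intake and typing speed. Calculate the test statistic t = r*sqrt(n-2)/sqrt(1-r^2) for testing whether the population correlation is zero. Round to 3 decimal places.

t = r·√(n−2) / √(1−r²) with r = 0.78, n = 6
  = 0.78·√4 / √(1 − 0.6084)
  = 0.78·2.000000 / 0.625780
  = 1.560000 / 0.625780 = 2.493

2.493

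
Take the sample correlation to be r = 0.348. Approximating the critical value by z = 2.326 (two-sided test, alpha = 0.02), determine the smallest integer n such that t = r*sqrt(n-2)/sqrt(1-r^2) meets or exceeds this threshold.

r√(n−2)/√(1−r²) ≥ 2.326  ⇔  n−2 ≥ (2.326)²·(1−r²)/r²
(1−r²)/r² = (1−0.121104)/0.121104 = 7.2574
n ≥ 2 + 5.410276·7.2574 = 2 + 39.2645 = 41.2645
⌈41.2645⌉ = 42

42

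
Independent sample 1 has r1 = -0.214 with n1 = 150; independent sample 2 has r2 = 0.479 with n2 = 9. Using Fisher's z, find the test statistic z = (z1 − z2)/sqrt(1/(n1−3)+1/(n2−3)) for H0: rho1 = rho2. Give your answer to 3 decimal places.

z1 = atanh(-0.214) = -0.217360,  z2 = atanh(0.479) = 0.521686
SE = √(1/(n1−3) + 1/(n2−3)) = √(1/147 + 1/6) = √(0.0068027 + 0.1666667) = √0.1734694 = 0.416497
z = (z1 − z2)/SE = (-0.217360 − 0.521686) / 0.416497 = -0.739046 / 0.416497 = -1.774

-1.774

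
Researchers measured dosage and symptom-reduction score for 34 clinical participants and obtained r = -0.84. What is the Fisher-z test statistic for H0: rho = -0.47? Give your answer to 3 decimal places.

Fisher z: atanh(-0.84) = -1.221174, atanh(-0.47) = -0.510070
z = (z_r − z_0)·√(n−3) = (-1.221174 − (-0.510070))·√31 = -0.711104 · 5.567764 = -3.959

-3.959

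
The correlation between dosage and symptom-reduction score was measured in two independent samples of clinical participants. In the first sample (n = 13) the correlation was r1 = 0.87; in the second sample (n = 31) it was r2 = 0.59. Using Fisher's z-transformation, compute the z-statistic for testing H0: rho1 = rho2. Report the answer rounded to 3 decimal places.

Fisher z-transforms: z1 = atanh(0.87) = 1.333080, z2 = atanh(0.59) = 0.677666; difference d = 0.655414
Var(d) = 1/10 + 1/28 = 0.1000000 + 0.0357143 = 0.1357143
z = d/√Var(d) = 0.655414 / √0.1357143 = 0.655414 / 0.368394 = 1.779

1.779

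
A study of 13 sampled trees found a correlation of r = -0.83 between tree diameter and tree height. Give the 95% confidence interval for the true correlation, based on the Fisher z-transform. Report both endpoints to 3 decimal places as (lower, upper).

(-0.948, -0.514)

z_r = atanh(-0.83) = -1.188136;  SE = 1/√(n−3) = 1/√10 = 0.316228
z-limits: -1.188136 ± 1.960·0.316228 = -1.188136 ± 0.619807 = [-1.807943, -0.568329]
ρ-limits: (tanh -1.807943, tanh -0.568329) = (-0.948, -0.514)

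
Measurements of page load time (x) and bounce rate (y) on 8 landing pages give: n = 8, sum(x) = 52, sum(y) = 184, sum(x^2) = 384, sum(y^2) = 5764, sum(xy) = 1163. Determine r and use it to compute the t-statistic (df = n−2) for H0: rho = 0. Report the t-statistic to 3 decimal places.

Numerator: nΣxy − (Σx)(Σy) = 8·1163 − (52)(184) = -264
Denominator: √[(nΣx²−(Σx)²)(nΣy²−(Σy)²)]
  nΣx²−(Σx)² = 8·384 − 2704 = 368;  nΣy²−(Σy)² = 8·5764 − 33856 = 12256
  √(368·12256) = √4510208 = 2123.7250
r = -264 / 2123.7250 = -0.1243
t = r·√(n−2)/√(1−r²) = -0.1243·√6 / √(1−0.015450) = -0.304472 / 0.992245 = -0.307

-0.307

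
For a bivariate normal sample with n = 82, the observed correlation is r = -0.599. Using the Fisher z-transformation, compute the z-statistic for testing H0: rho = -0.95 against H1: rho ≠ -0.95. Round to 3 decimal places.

z_r = atanh(-0.599) = -0.691586,  z_0 = atanh(-0.95) = -1.831781
SE = 1/√(n−3) = 1/√79 = 0.112509
z = (z_r − z_0)/SE = (-0.691586 − (-1.831781)) / 0.112509 = 1.140195 / 0.112509 = 10.134

10.134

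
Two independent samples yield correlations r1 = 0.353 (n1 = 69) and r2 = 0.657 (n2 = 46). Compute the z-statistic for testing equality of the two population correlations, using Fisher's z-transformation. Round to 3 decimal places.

z1 = atanh(0.353) = 0.368867,  z2 = atanh(0.657) = 0.787517
SE = √(1/(n1−3) + 1/(n2−3)) = √(1/66 + 1/43) = √(0.0151515 + 0.0232558) = √0.0384073 = 0.195978
z = (z1 − z2)/SE = (0.368867 − 0.787517) / 0.195978 = -0.418650 / 0.195978 = -2.136

-2.136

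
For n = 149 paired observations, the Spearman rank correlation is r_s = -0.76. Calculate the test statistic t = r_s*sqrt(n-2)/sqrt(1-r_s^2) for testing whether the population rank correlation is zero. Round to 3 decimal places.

t = r_s·√(n−2) / √(1−r_s²) with r_s = -0.76, n = 149
  = -0.76·√147 / √(1 − 0.5776)
  = -0.76·12.124356 / 0.649923
  = -9.214511 / 0.649923 = -14.178

-14.178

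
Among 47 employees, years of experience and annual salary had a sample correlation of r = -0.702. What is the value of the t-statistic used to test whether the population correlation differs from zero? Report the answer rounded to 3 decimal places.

-6.612

1 − r² = 1 − 0.492804 = 0.507196;  √(1−r²) = 0.712177
√(n−2) = √45 = 6.708204
t = r·√(n−2)/√(1−r²) = -0.702 · 6.708204 / 0.712177 = -6.612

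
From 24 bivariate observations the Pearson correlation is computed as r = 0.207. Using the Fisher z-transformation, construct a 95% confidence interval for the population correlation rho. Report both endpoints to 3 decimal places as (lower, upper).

Fisher z: z_r = atanh(r) = ½·ln((1+0.207)/(1−0.207)) = 0.210035
SE(z) = 1/√(n−3) = 1/√21 = 0.218218
95% ⇒ z* = 1.960; margin = 1.960·0.218218 = 0.427707
CI on z-scale: (-0.217672, 0.637742)
Back-transform: tanh(-0.217672) = -0.214298, tanh(0.637742) = 0.563360

(-0.214, 0.563)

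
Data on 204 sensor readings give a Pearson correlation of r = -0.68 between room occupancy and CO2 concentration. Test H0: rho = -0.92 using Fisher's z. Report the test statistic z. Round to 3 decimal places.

10.774

Fisher z: atanh(-0.68) = -0.829114, atanh(-0.92) = -1.589027
z = (z_r − z_0)·√(n−3) = (-0.829114 − (-1.589027))·√201 = 0.759913 · 14.177447 = 10.774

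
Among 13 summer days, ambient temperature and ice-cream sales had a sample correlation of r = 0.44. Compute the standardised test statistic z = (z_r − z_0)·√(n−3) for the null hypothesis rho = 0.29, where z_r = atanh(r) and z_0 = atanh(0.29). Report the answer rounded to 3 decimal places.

z_r = atanh(0.44) = 0.472231,  z_0 = atanh(0.29) = 0.298566
SE = 1/√(n−3) = 1/√10 = 0.316228
z = (z_r − z_0)/SE = (0.472231 − 0.298566) / 0.316228 = 0.173665 / 0.316228 = 0.549

0.549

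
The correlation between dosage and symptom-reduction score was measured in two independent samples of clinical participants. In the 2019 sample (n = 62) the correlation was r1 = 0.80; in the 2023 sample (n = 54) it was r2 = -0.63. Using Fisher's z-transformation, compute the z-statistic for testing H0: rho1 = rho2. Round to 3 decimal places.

9.624

Fisher z-transforms: z1 = atanh(0.80) = 1.098612, z2 = atanh(-0.63) = -0.741416; difference d = 1.840028
Var(d) = 1/59 + 1/51 = 0.0169492 + 0.0196078 = 0.0365570
z = d/√Var(d) = 1.840028 / √0.0365570 = 1.840028 / 0.191199 = 9.624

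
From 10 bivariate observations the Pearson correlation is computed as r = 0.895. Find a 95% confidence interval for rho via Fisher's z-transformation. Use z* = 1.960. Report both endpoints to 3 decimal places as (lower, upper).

(0.608, 0.975)

z_r = atanh(0.895) = 1.446507;  SE = 1/√(n−3) = 1/√7 = 0.377964
z-limits: 1.446507 ± 1.960·0.377964 = 1.446507 ± 0.740809 = [0.705698, 2.187316]
ρ-limits: (tanh 0.705698, tanh 2.187316) = (0.608, 0.975)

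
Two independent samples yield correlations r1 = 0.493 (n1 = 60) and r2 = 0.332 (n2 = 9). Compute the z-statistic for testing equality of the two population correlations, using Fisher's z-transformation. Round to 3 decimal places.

Fisher z-transforms: z1 = atanh(0.493) = 0.540016, z2 = atanh(0.332) = 0.345074; difference d = 0.194942
Var(d) = 1/57 + 1/6 = 0.0175439 + 0.1666667 = 0.1842106
z = d/√Var(d) = 0.194942 / √0.1842106 = 0.194942 / 0.429198 = 0.454

0.454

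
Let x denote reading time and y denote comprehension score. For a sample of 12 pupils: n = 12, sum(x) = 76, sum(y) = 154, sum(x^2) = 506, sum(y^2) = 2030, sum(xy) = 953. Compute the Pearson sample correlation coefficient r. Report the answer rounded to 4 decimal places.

Numerator: nΣxy − (Σx)(Σy) = 12·953 − (76)(154) = -268
Denominator: √[(nΣx²−(Σx)²)(nΣy²−(Σy)²)]
  nΣx²−(Σx)² = 12·506 − 5776 = 296;  nΣy²−(Σy)² = 12·2030 − 23716 = 644
  √(296·644) = √190624 = 436.6051
r = -268 / 436.6051 = -0.6138

-0.6138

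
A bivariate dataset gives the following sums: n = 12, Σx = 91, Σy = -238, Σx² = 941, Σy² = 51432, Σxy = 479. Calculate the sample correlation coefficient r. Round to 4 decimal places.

Numerator: nΣxy − (Σx)(Σy) = 12·479 − (91)(-238) = 27406
Denominator: √[(nΣx²−(Σx)²)(nΣy²−(Σy)²)]
  nΣx²−(Σx)² = 12·941 − 8281 = 3011;  nΣy²−(Σy)² = 12·51432 − 56644 = 560540
  √(3011·560540) = √1687785940 = 41082.6720
r = 27406 / 41082.6720 = 0.6671

0.6671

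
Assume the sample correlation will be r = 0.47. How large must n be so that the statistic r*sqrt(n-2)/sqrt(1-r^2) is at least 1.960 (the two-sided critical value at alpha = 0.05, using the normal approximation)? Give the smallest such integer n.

16

Need r·√(n−2)/√(1−r²) ≥ 1.960
√(n−2) ≥ 1.960·√(1−0.2209) / 0.47 = 1.960·0.882666 / 0.47 = 3.6809
n−2 ≥ 13.5490  ⇒  n ≥ 15.5490
Smallest integer n = 16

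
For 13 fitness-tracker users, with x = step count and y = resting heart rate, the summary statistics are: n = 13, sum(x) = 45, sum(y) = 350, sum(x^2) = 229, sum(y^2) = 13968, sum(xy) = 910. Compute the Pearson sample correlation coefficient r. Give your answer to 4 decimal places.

Numerator: nΣxy − (Σx)(Σy) = 13·910 − (45)(350) = -3920
Denominator: √[(nΣx²−(Σx)²)(nΣy²−(Σy)²)]
  nΣx²−(Σx)² = 13·229 − 2025 = 952;  nΣy²−(Σy)² = 13·13968 − 122500 = 59084
  √(952·59084) = √56247968 = 7499.8645
r = -3920 / 7499.8645 = -0.5227

-0.5227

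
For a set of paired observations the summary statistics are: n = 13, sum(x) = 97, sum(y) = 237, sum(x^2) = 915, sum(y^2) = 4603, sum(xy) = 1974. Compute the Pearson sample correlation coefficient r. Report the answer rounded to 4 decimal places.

0.8849

Numerator: nΣxy − (Σx)(Σy) = 13·1974 − (97)(237) = 2673
Denominator: √[(nΣx²−(Σx)²)(nΣy²−(Σy)²)]
  nΣx²−(Σx)² = 13·915 − 9409 = 2486;  nΣy²−(Σy)² = 13·4603 − 56169 = 3670
  √(2486·3670) = √9123620 = 3020.5331
r = 2673 / 3020.5331 = 0.8849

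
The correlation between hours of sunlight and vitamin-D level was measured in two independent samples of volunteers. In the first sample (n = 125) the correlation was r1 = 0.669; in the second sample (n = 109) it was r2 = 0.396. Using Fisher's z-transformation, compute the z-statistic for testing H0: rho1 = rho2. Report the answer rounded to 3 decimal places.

z1 = atanh(0.669) = 0.808931,  z2 = atanh(0.396) = 0.418896
SE = √(1/(n1−3) + 1/(n2−3)) = √(1/122 + 1/106) = √(0.0081967 + 0.0094340) = √0.0176307 = 0.132781
z = (z1 − z2)/SE = (0.808931 − 0.418896) / 0.132781 = 0.390035 / 0.132781 = 2.937

2.937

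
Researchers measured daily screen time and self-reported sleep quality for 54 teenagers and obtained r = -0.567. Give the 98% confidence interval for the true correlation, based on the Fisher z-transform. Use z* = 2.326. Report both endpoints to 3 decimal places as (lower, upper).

Fisher z: z_r = atanh(r) = ½·ln((1+(-0.567))/(1−(-0.567))) = -0.643090
SE(z) = 1/√(n−3) = 1/√51 = 0.140028
98% ⇒ z* = 2.326; margin = 2.326·0.140028 = 0.325705
CI on z-scale: (-0.968795, -0.317385)
Back-transform: tanh(-0.968795) = -0.748174, tanh(-0.317385) = -0.307141

(-0.748, -0.307)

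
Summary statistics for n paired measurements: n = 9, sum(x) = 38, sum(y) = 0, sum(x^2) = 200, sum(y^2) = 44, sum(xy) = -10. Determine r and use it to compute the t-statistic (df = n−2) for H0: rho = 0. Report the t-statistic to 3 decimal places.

S_xy = nΣxy − ΣxΣy = 9·(-10) − 38·0 = -90 − 0 = -90
S_xx = nΣx² − (Σx)² = 9·200 − 38² = 1800 − 1444 = 356
S_yy = nΣy² − (Σy)² = 9·44 − 0² = 396 − 0 = 396
r = S_xy / √(S_xx·S_yy) = -90 / √(356·396) = -90 / √140976 = -90 / 375.4677 = -0.2397
t = r·√(n−2)/√(1−r²) = -0.2397·√7 / √(1−0.057456) = -0.634187 / 0.970847 = -0.653

-0.653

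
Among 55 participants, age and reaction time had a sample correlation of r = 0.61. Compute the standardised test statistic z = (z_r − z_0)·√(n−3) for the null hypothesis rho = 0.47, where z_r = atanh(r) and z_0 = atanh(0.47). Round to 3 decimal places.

z_r = atanh(0.61) = 0.708921,  z_0 = atanh(0.47) = 0.510070
SE = 1/√(n−3) = 1/√52 = 0.138675
z = (z_r − z_0)/SE = (0.708921 − 0.510070) / 0.138675 = 0.198851 / 0.138675 = 1.434

1.434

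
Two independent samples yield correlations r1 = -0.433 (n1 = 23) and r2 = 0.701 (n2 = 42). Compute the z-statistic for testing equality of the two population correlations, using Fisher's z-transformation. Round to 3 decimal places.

z1 = atanh(-0.433) = -0.463583,  z2 = atanh(0.701) = 0.869264
SE = √(1/(n1−3) + 1/(n2−3)) = √(1/20 + 1/39) = √(0.0500000 + 0.0256410) = √0.0756410 = 0.275029
z = (z1 − z2)/SE = (-0.463583 − 0.869264) / 0.275029 = -1.332847 / 0.275029 = -4.846

-4.846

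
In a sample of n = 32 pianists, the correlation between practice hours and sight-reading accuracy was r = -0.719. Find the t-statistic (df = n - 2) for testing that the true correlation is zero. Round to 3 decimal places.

1 − r² = 1 − 0.516961 = 0.483039;  √(1−r²) = 0.695010
√(n−2) = √30 = 5.477226
t = r·√(n−2)/√(1−r²) = -0.719 · 5.477226 / 0.695010 = -5.666

-5.666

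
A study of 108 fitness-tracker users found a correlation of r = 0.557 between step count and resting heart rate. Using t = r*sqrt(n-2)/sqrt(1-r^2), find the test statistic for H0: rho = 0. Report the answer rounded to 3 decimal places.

1 − r² = 1 − 0.310249 = 0.689751;  √(1−r²) = 0.830512
√(n−2) = √106 = 10.295630
t = r·√(n−2)/√(1−r²) = 0.557 · 10.295630 / 0.830512 = 6.905

6.905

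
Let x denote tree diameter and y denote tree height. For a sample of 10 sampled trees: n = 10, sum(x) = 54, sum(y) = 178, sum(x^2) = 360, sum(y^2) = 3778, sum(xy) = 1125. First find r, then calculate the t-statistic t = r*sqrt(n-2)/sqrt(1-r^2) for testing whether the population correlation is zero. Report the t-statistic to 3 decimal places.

S_xy = nΣxy − ΣxΣy = 10·1125 − 54·178 = 11250 − 9612 = 1638
S_xx = nΣx² − (Σx)² = 10·360 − 54² = 3600 − 2916 = 684
S_yy = nΣy² − (Σy)² = 10·3778 − 178² = 37780 − 31684 = 6096
r = S_xy / √(S_xx·S_yy) = 1638 / √(684·6096) = 1638 / √4169664 = 1638 / 2041.9755 = 0.8022
t = r·√(n−2)/√(1−r²) = 0.8022·√8 / √(1−0.643525) = 2.268964 / 0.597055 = 3.800

3.800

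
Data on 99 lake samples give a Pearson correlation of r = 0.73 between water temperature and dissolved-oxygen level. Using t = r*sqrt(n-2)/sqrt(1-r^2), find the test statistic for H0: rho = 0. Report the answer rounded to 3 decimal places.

1 − r² = 1 − 0.5329 = 0.4671;  √(1−r²) = 0.683447
√(n−2) = √97 = 9.848858
t = r·√(n−2)/√(1−r²) = 0.73 · 9.848858 / 0.683447 = 10.520

10.520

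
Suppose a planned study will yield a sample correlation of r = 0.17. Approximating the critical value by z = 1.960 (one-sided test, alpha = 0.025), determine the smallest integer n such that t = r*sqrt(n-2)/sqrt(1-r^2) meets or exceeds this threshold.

Need r·√(n−2)/√(1−r²) ≥ 1.960
√(n−2) ≥ 1.960·√(1−0.0289) / 0.17 = 1.960·0.985444 / 0.17 = 11.3616
n−2 ≥ 129.0860  ⇒  n ≥ 131.0860
Smallest integer n = 132

132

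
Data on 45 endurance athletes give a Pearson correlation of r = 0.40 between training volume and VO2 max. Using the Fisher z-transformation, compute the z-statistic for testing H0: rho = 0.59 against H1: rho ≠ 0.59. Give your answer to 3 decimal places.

-1.646

z_r = atanh(0.40) = 0.423649,  z_0 = atanh(0.59) = 0.677666
SE = 1/√(n−3) = 1/√42 = 0.154303
z = (z_r − z_0)/SE = (0.423649 − 0.677666) / 0.154303 = -0.254017 / 0.154303 = -1.646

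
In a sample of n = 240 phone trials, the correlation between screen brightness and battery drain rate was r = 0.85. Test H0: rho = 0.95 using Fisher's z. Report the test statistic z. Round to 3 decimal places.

-8.862

z_r = atanh(0.85) = 1.256153,  z_0 = atanh(0.95) = 1.831781
SE = 1/√(n−3) = 1/√237 = 0.064957
z = (z_r − z_0)/SE = (1.256153 − 1.831781) / 0.064957 = -0.575628 / 0.064957 = -8.862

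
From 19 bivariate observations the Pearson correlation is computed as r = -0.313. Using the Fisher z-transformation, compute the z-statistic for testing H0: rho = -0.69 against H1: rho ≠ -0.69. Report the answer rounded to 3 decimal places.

2.096

Fisher z: atanh(-0.313) = -0.323868, atanh(-0.69) = -0.847956
z = (z_r − z_0)·√(n−3) = (-0.323868 − (-0.847956))·√16 = 0.524088 · 4.000000 = 2.096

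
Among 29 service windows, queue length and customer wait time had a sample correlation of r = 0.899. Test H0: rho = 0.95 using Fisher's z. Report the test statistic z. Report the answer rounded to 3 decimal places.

Fisher z: atanh(0.899) = 1.466981, atanh(0.95) = 1.831781
z = (z_r − z_0)·√(n−3) = (1.466981 − 1.831781)·√26 = -0.364800 · 5.099020 = -1.860

-1.860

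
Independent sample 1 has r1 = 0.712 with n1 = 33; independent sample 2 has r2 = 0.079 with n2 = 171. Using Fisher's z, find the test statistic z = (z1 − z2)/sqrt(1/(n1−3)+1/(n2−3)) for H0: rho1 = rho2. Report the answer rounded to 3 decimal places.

z1 = atanh(0.712) = 0.891229,  z2 = atanh(0.079) = 0.079165
SE = √(1/(n1−3) + 1/(n2−3)) = √(1/30 + 1/168) = √(0.0333333 + 0.0059524) = √0.0392857 = 0.198206
z = (z1 − z2)/SE = (0.891229 − 0.079165) / 0.198206 = 0.812064 / 0.198206 = 4.097

4.097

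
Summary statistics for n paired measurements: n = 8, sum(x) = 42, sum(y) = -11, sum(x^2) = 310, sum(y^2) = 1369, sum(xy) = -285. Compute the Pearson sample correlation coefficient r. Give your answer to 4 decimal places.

Numerator: nΣxy − (Σx)(Σy) = 8·(-285) − (42)(-11) = -1818
Denominator: √[(nΣx²−(Σx)²)(nΣy²−(Σy)²)]
  nΣx²−(Σx)² = 8·310 − 1764 = 716;  nΣy²−(Σy)² = 8·1369 − 121 = 10831
  √(716·10831) = √7754996 = 2784.7793
r = -1818 / 2784.7793 = -0.6528

-0.6528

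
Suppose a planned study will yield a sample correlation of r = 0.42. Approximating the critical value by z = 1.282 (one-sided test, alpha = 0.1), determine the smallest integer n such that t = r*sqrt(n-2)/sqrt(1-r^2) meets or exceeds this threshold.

10

r√(n−2)/√(1−r²) ≥ 1.282  ⇔  n−2 ≥ (1.282)²·(1−r²)/r²
(1−r²)/r² = (1−0.1764)/0.1764 = 4.6689
n ≥ 2 + 1.643524·4.6689 = 2 + 7.6734 = 9.6734
⌈9.6734⌉ = 10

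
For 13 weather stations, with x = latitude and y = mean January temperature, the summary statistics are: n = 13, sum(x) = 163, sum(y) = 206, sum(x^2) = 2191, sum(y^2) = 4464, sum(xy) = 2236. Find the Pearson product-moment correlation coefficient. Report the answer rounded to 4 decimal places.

-0.8255

S_xy = nΣxy − ΣxΣy = 13·2236 − 163·206 = 29068 − 33578 = -4510
S_xx = nΣx² − (Σx)² = 13·2191 − 163² = 28483 − 26569 = 1914
S_yy = nΣy² − (Σy)² = 13·4464 − 206² = 58032 − 42436 = 15596
r = S_xy / √(S_xx·S_yy) = -4510 / √(1914·15596) = -4510 / √29850744 = -4510 / 5463.5834 = -0.8255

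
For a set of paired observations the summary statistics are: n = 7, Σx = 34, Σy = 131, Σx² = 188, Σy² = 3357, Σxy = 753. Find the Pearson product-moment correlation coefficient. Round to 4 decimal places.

Numerator: nΣxy − (Σx)(Σy) = 7·753 − (34)(131) = 817
Denominator: √[(nΣx²−(Σx)²)(nΣy²−(Σy)²)]
  nΣx²−(Σx)² = 7·188 − 1156 = 160;  nΣy²−(Σy)² = 7·3357 − 17161 = 6338
  √(160·6338) = √1014080 = 1007.0154
r = 817 / 1007.0154 = 0.8113

0.8113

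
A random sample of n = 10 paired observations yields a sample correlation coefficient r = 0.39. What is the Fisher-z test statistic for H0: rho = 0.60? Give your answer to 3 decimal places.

-0.744

z_r = atanh(0.39) = 0.411800,  z_0 = atanh(0.60) = 0.693147
SE = 1/√(n−3) = 1/√7 = 0.377964
z = (z_r − z_0)/SE = (0.411800 − 0.693147) / 0.377964 = -0.281347 / 0.377964 = -0.744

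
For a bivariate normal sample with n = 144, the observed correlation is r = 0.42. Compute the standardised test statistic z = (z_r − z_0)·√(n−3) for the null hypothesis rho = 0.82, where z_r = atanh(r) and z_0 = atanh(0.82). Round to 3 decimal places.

Fisher z: atanh(0.42) = 0.447692, atanh(0.82) = 1.156817
z = (z_r − z_0)·√(n−3) = (0.447692 − 1.156817)·√141 = -0.709125 · 11.874342 = -8.420

-8.420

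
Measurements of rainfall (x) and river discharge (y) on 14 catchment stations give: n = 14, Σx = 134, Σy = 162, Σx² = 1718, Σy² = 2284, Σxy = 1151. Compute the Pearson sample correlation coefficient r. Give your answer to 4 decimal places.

-0.9463

S_xy = nΣxy − ΣxΣy = 14·1151 − 134·162 = 16114 − 21708 = -5594
S_xx = nΣx² − (Σx)² = 14·1718 − 134² = 24052 − 17956 = 6096
S_yy = nΣy² − (Σy)² = 14·2284 − 162² = 31976 − 26244 = 5732
r = S_xy / √(S_xx·S_yy) = -5594 / √(6096·5732) = -5594 / √34942272 = -5594 / 5911.1989 = -0.9463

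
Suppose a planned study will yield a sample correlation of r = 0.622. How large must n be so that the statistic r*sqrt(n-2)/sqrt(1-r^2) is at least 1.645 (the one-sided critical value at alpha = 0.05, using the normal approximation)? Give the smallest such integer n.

7

Need r·√(n−2)/√(1−r²) ≥ 1.645
√(n−2) ≥ 1.645·√(1−0.386884) / 0.622 = 1.645·0.783017 / 0.622 = 2.0708
n−2 ≥ 4.2882  ⇒  n ≥ 6.2882
Smallest integer n = 7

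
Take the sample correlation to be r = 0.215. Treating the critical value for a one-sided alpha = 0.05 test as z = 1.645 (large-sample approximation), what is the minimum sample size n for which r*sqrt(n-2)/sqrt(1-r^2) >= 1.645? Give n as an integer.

r√(n−2)/√(1−r²) ≥ 1.645  ⇔  n−2 ≥ (1.645)²·(1−r²)/r²
(1−r²)/r² = (1−0.046225)/0.046225 = 20.6333
n ≥ 2 + 2.706025·20.6333 = 2 + 55.8342 = 57.8342
⌈57.8342⌉ = 58

58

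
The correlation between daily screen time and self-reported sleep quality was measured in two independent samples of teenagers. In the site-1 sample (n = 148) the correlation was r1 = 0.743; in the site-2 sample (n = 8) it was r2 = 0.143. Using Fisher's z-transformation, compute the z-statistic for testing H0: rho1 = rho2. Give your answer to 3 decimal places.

1.788

z1 = atanh(0.743) = 0.957143,  z2 = atanh(0.143) = 0.143987
SE = √(1/(n1−3) + 1/(n2−3)) = √(1/145 + 1/5) = √(0.0068966 + 0.2000000) = √0.2068966 = 0.454859
z = (z1 − z2)/SE = (0.957143 − 0.143987) / 0.454859 = 0.813156 / 0.454859 = 1.788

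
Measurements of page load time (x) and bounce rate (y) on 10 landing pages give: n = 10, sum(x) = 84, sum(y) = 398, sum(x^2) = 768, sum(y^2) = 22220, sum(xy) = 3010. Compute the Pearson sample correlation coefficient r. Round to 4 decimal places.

S_xy = nΣxy − ΣxΣy = 10·3010 − 84·398 = 30100 − 33432 = -3332
S_xx = nΣx² − (Σx)² = 10·768 − 84² = 7680 − 7056 = 624
S_yy = nΣy² − (Σy)² = 10·22220 − 398² = 222200 − 158404 = 63796
r = S_xy / √(S_xx·S_yy) = -3332 / √(624·63796) = -3332 / √39808704 = -3332 / 6309.4139 = -0.5281

-0.5281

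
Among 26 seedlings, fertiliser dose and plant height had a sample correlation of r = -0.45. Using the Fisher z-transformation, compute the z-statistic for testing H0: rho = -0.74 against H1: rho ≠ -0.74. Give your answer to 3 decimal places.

Fisher z: atanh(-0.45) = -0.484700, atanh(-0.74) = -0.950479
z = (z_r − z_0)·√(n−3) = (-0.484700 − (-0.950479))·√23 = 0.465779 · 4.795832 = 2.234

2.234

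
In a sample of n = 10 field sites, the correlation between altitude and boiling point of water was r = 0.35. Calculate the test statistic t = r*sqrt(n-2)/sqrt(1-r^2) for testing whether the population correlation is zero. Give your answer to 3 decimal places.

1 − r² = 1 − 0.1225 = 0.8775;  √(1−r²) = 0.936750
√(n−2) = √8 = 2.828427
t = r·√(n−2)/√(1−r²) = 0.35 · 2.828427 / 0.936750 = 1.057

1.057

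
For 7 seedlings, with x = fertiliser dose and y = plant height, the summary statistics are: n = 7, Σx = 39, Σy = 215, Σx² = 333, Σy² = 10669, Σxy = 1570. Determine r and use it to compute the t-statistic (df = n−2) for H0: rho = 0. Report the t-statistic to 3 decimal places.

Numerator: nΣxy − (Σx)(Σy) = 7·1570 − (39)(215) = 2605
Denominator: √[(nΣx²−(Σx)²)(nΣy²−(Σy)²)]
  nΣx²−(Σx)² = 7·333 − 1521 = 810;  nΣy²−(Σy)² = 7·10669 − 46225 = 28458
  √(810·28458) = √23050980 = 4801.1436
r = 2605 / 4801.1436 = 0.5426
t = r·√(n−2)/√(1−r²) = 0.5426·√5 / √(1−0.294415) = 1.213290 / 0.839991 = 1.444

1.444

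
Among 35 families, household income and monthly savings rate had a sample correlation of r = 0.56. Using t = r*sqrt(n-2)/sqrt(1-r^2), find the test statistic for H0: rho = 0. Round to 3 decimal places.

3.883

t = r·√(n−2) / √(1−r²) with r = 0.56, n = 35
  = 0.56·√33 / √(1 − 0.3136)
  = 0.56·5.744563 / 0.828493
  = 3.216955 / 0.828493 = 3.883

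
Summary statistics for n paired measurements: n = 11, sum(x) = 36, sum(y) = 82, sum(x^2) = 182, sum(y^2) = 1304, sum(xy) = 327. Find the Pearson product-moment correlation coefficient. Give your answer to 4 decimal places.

0.2781

Numerator: nΣxy − (Σx)(Σy) = 11·327 − (36)(82) = 645
Denominator: √[(nΣx²−(Σx)²)(nΣy²−(Σy)²)]
  nΣx²−(Σx)² = 11·182 − 1296 = 706;  nΣy²−(Σy)² = 11·1304 − 6724 = 7620
  √(706·7620) = √5379720 = 2319.4223
r = 645 / 2319.4223 = 0.2781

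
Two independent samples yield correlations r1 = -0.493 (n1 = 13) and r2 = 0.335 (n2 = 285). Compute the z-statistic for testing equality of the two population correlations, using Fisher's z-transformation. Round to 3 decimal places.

Fisher z-transforms: z1 = atanh(-0.493) = -0.540016, z2 = atanh(0.335) = 0.348450; difference d = -0.888466
Var(d) = 1/10 + 1/282 = 0.1000000 + 0.0035461 = 0.1035461
z = d/√Var(d) = -0.888466 / √0.1035461 = -0.888466 / 0.321786 = -2.761

-2.761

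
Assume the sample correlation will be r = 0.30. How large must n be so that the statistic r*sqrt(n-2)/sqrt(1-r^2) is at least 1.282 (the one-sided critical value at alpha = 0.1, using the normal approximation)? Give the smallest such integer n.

19

r√(n−2)/√(1−r²) ≥ 1.282  ⇔  n−2 ≥ (1.282)²·(1−r²)/r²
(1−r²)/r² = (1−0.0900)/0.0900 = 10.1111
n ≥ 2 + 1.643524·10.1111 = 2 + 16.6178 = 18.6178
⌈18.6178⌉ = 19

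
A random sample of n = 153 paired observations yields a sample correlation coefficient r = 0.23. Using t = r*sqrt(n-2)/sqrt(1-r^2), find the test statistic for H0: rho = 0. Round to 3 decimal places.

1 − r² = 1 − 0.0529 = 0.9471;  √(1−r²) = 0.973191
√(n−2) = √151 = 12.288206
t = r·√(n−2)/√(1−r²) = 0.23 · 12.288206 / 0.973191 = 2.904

2.904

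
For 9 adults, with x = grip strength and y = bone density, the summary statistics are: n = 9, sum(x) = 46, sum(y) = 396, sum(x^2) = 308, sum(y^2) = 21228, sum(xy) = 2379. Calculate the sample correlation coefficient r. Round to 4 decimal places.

0.6742

S_xy = nΣxy − ΣxΣy = 9·2379 − 46·396 = 21411 − 18216 = 3195
S_xx = nΣx² − (Σx)² = 9·308 − 46² = 2772 − 2116 = 656
S_yy = nΣy² − (Σy)² = 9·21228 − 396² = 191052 − 156816 = 34236
r = S_xy / √(S_xx·S_yy) = 3195 / √(656·34236) = 3195 / √22458816 = 3195 / 4739.0733 = 0.6742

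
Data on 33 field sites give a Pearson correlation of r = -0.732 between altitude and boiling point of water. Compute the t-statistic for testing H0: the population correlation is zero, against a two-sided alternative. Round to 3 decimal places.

1 − r² = 1 − 0.535824 = 0.464176;  √(1−r²) = 0.681305
√(n−2) = √31 = 5.567764
t = r·√(n−2)/√(1−r²) = -0.732 · 5.567764 / 0.681305 = -5.982

-5.982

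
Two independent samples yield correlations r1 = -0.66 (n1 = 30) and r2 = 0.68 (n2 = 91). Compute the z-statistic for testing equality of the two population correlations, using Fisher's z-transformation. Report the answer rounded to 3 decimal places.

-7.372

z1 = atanh(-0.66) = -0.792814,  z2 = atanh(0.68) = 0.829114
SE = √(1/(n1−3) + 1/(n2−3)) = √(1/27 + 1/88) = √(0.0370370 + 0.0113636) = √0.0484006 = 0.220001
z = (z1 − z2)/SE = (-0.792814 − 0.829114) / 0.220001 = -1.621928 / 0.220001 = -7.372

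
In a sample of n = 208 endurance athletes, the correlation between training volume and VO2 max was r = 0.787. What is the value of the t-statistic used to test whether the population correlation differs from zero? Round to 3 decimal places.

18.309

t = r·√(n−2) / √(1−r²) with r = 0.787, n = 208
  = 0.787·√206 / √(1 − 0.619369)
  = 0.787·14.352700 / 0.616953
  = 11.295575 / 0.616953 = 18.309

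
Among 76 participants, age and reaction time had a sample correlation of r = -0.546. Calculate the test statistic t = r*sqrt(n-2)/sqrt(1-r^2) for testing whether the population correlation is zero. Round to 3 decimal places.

1 − r² = 1 − 0.298116 = 0.701884;  √(1−r²) = 0.837785
√(n−2) = √74 = 8.602325
t = r·√(n−2)/√(1−r²) = -0.546 · 8.602325 / 0.837785 = -5.606

-5.606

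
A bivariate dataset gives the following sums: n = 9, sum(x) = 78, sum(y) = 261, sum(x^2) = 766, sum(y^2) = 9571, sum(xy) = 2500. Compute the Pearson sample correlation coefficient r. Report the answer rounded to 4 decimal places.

S_xy = nΣxy − ΣxΣy = 9·2500 − 78·261 = 22500 − 20358 = 2142
S_xx = nΣx² − (Σx)² = 9·766 − 78² = 6894 − 6084 = 810
S_yy = nΣy² − (Σy)² = 9·9571 − 261² = 86139 − 68121 = 18018
r = S_xy / √(S_xx·S_yy) = 2142 / √(810·18018) = 2142 / √14594580 = 2142 / 3820.2853 = 0.5607

0.5607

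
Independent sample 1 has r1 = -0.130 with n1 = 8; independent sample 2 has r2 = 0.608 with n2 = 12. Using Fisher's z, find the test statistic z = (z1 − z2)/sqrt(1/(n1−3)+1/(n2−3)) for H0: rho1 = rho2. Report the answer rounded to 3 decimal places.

z1 = atanh(-0.130) = -0.130740,  z2 = atanh(0.608) = 0.705742
SE = √(1/(n1−3) + 1/(n2−3)) = √(1/5 + 1/9) = √(0.2000000 + 0.1111111) = √0.3111111 = 0.557773
z = (z1 − z2)/SE = (-0.130740 − 0.705742) / 0.557773 = -0.836482 / 0.557773 = -1.500

-1.500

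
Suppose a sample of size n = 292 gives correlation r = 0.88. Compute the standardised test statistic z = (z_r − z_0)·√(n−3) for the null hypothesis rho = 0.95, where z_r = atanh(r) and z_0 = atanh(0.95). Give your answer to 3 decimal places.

z_r = atanh(0.88) = 1.375768,  z_0 = atanh(0.95) = 1.831781
SE = 1/√(n−3) = 1/√289 = 0.058824
z = (z_r − z_0)/SE = (1.375768 − 1.831781) / 0.058824 = -0.456013 / 0.058824 = -7.752

-7.752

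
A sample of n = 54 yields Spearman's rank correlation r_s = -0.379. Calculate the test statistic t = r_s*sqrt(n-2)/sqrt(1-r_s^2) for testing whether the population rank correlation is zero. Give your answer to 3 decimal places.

1 − r_s² = 1 − 0.143641 = 0.856359;  √(1−r_s²) = 0.925397
√(n−2) = √52 = 7.211103
t = r_s·√(n−2)/√(1−r_s²) = -0.379 · 7.211103 / 0.925397 = -2.953

-2.953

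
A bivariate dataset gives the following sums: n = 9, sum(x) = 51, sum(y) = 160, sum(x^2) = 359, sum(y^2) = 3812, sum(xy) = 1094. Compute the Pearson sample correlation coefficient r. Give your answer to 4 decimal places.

0.7198

Numerator: nΣxy − (Σx)(Σy) = 9·1094 − (51)(160) = 1686
Denominator: √[(nΣx²−(Σx)²)(nΣy²−(Σy)²)]
  nΣx²−(Σx)² = 9·359 − 2601 = 630;  nΣy²−(Σy)² = 9·3812 − 25600 = 8708
  √(630·8708) = √5486040 = 2342.2297
r = 1686 / 2342.2297 = 0.7198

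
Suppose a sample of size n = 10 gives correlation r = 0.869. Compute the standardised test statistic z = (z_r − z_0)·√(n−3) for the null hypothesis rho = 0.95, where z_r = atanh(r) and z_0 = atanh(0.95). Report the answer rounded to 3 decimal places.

z_r = atanh(0.869) = 1.328981,  z_0 = atanh(0.95) = 1.831781
SE = 1/√(n−3) = 1/√7 = 0.377964
z = (z_r − z_0)/SE = (1.328981 − 1.831781) / 0.377964 = -0.502800 / 0.377964 = -1.330

-1.330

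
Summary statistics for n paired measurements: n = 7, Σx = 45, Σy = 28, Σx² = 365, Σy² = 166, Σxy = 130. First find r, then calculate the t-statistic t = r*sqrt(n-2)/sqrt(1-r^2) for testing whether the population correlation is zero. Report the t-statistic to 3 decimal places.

-2.805

S_xy = nΣxy − ΣxΣy = 7·130 − 45·28 = 910 − 1260 = -350
S_xx = nΣx² − (Σx)² = 7·365 − 45² = 2555 − 2025 = 530
S_yy = nΣy² − (Σy)² = 7·166 − 28² = 1162 − 784 = 378
r = S_xy / √(S_xx·S_yy) = -350 / √(530·378) = -350 / √200340 = -350 / 447.5936 = -0.7820
t = r·√(n−2)/√(1−r²) = -0.7820·√5 / √(1−0.611524) = -1.748605 / 0.623278 = -2.805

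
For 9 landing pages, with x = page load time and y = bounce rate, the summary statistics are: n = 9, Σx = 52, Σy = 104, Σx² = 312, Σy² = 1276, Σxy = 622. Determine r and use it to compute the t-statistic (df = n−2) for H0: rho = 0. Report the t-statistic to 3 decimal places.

2.752

Numerator: nΣxy − (Σx)(Σy) = 9·622 − (52)(104) = 190
Denominator: √[(nΣx²−(Σx)²)(nΣy²−(Σy)²)]
  nΣx²−(Σx)² = 9·312 − 2704 = 104;  nΣy²−(Σy)² = 9·1276 − 10816 = 668
  √(104·668) = √69472 = 263.5754
r = 190 / 263.5754 = 0.7209
t = r·√(n−2)/√(1−r²) = 0.7209·√7 / √(1−0.519697) = 1.907322 / 0.693039 = 2.752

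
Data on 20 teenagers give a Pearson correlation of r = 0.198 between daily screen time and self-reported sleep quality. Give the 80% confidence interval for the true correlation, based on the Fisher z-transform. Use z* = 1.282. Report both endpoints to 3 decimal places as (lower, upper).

Fisher z: z_r = atanh(r) = ½·ln((1+0.198)/(1−0.198)) = 0.200650
SE(z) = 1/√(n−3) = 1/√17 = 0.242536
80% ⇒ z* = 1.282; margin = 1.282·0.242536 = 0.310931
CI on z-scale: (-0.110281, 0.511581)
Back-transform: tanh(-0.110281) = -0.109836, tanh(0.511581) = 0.471176

(-0.110, 0.471)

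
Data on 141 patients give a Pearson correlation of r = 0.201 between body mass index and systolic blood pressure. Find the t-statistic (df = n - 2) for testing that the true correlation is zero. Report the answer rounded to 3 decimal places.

t = r·√(n−2) / √(1−r²) with r = 0.201, n = 141
  = 0.201·√139 / √(1 − 0.040401)
  = 0.201·11.789826 / 0.979591
  = 2.369755 / 0.979591 = 2.419

2.419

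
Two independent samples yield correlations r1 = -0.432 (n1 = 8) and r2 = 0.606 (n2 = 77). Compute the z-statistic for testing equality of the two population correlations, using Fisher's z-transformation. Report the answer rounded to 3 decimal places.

Fisher z-transforms: z1 = atanh(-0.432) = -0.462353, z2 = atanh(0.606) = 0.702575; difference d = -1.164928
Var(d) = 1/5 + 1/74 = 0.2000000 + 0.0135135 = 0.2135135
z = d/√Var(d) = -1.164928 / √0.2135135 = -1.164928 / 0.462075 = -2.521

-2.521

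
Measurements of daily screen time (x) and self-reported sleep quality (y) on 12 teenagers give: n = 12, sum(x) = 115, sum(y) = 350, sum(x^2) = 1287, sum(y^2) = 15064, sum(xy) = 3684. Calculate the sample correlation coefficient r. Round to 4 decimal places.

0.3481

S_xy = nΣxy − ΣxΣy = 12·3684 − 115·350 = 44208 − 40250 = 3958
S_xx = nΣx² − (Σx)² = 12·1287 − 115² = 15444 − 13225 = 2219
S_yy = nΣy² − (Σy)² = 12·15064 − 350² = 180768 − 122500 = 58268
r = S_xy / √(S_xx·S_yy) = 3958 / √(2219·58268) = 3958 / √129296692 = 3958 / 11370.8703 = 0.3481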